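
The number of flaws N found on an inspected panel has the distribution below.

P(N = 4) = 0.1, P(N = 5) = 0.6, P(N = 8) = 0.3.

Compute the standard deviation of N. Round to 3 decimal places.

E[N] = (4)(0.1) + (5)(0.6) + (8)(0.3) = 5.8
E[N²] = (4)²(0.1) + (5)²(0.6) + (8)²(0.3) = 35.8
var(N) = E[N²] − (E[N])² = 35.8 − (5.8)² = 2.16
SD(N) = √2.16 ≈ 1.470

1.470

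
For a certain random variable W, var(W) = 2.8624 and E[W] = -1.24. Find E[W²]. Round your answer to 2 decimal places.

E[W²] = var(W) + (E[W])² = 2.8624 + (-1.24)² = 4.4

4.40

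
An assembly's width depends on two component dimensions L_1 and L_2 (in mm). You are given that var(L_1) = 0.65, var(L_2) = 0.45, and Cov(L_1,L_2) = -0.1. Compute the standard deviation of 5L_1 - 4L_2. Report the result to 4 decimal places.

5.2393

var(5L_1 - 4L_2) = (5)²·var(L_1) + (-4)²·var(L_2) + 2·(5)·(-4)·Cov(L_1,L_2)
= 25·0.65 + 16·0.45 + -40·-0.1 = 27.45
SD(5L_1 - 4L_2) = √27.45 ≈ 5.2393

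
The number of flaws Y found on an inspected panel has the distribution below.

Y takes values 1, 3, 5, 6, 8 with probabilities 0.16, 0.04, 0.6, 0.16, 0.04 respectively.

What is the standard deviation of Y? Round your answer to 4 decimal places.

E[Y] = (1)(0.16) + (3)(0.04) + (5)(0.6) + (6)(0.16) + (8)(0.04) = 4.56
E[Y²] = (1)²(0.16) + (3)²(0.04) + (5)²(0.6) + (6)²(0.16) + (8)²(0.04) = 23.84
Var(Y) = E[Y²] − (E[Y])² = 23.84 − (4.56)² = 3.0464
SD(Y) = √3.0464 ≈ 1.7454

1.7454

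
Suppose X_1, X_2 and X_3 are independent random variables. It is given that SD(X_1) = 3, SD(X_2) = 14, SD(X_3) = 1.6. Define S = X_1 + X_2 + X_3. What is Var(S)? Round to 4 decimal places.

207.5600

Var(X_1) = 9, Var(X_2) = 196, Var(X_3) = 2.56
By independence, Var(S) = (1)²Var(X_1) + (1)²Var(X_2) + (1)²Var(X_3)
= (1)²·9 + (1)²·196 + (1)²·2.56 = 207.56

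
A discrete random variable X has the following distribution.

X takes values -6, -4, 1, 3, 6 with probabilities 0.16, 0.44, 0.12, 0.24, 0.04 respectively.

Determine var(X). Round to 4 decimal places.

E[X] = (-6)(0.16) + (-4)(0.44) + (1)(0.12) + (3)(0.24) + (6)(0.04) = -1.64
E[X²] = (-6)²(0.16) + (-4)²(0.44) + (1)²(0.12) + (3)²(0.24) + (6)²(0.04) = 16.52
var(X) = E[X²] − (E[X])² = 16.52 − (-1.64)² = 13.8304

13.8304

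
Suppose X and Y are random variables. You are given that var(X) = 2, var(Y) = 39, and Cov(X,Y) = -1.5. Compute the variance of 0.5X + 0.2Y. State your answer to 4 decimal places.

1.7600

var(0.5X + 0.2Y) = (0.5)²·var(X) + (0.2)²·var(Y) + 2·(0.5)·(0.2)·Cov(X,Y)
= 0.25·2 + 0.04·39 + 0.2·-1.5 = 1.76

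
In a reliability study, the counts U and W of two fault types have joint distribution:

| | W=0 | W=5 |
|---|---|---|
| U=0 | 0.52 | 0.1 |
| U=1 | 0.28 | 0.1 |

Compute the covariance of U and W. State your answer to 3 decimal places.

0.120

E[U] = 0.38,  E[W] = 1
E[UW] = 0.5
cov(U,W) = E[UW] − E[U]E[W] = 0.5 − (0.38)(1) = 0.12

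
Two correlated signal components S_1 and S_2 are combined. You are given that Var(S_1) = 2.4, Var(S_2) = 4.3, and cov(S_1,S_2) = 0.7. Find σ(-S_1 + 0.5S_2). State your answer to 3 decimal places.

Var(-S_1 + 0.5S_2) = (-1)²·Var(S_1) + (0.5)²·Var(S_2) + 2·(-1)·(0.5)·cov(S_1,S_2)
= 1·2.4 + 0.25·4.3 + -1·0.7 = 2.775
σ(-S_1 + 0.5S_2) = √2.775 ≈ 1.666

1.666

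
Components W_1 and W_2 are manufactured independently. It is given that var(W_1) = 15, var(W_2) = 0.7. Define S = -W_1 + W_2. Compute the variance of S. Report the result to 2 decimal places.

By independence, var(S) = (-1)²var(W_1) + (1)²var(W_2)
= (-1)²·15 + (1)²·0.7 = 15.7

15.70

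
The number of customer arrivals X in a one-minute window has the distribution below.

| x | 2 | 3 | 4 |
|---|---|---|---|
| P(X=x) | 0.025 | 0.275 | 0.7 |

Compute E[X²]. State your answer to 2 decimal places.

13.78

E[X²] = (2)²(0.025) + (3)²(0.275) + (4)²(0.7) = 13.775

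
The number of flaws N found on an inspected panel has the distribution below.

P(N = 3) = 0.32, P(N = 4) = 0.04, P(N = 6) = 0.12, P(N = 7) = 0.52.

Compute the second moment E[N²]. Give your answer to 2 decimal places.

33.32

E[N²] = (3)²(0.32) + (4)²(0.04) + (6)²(0.12) + (7)²(0.52) = 33.32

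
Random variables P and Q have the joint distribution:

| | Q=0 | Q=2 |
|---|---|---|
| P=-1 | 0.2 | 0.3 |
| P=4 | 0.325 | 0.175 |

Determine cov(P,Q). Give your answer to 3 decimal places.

E[P] = 1.5,  E[Q] = 0.95
E[PQ] = 0.8
cov(P,Q) = E[PQ] − E[P]E[Q] = 0.8 − (1.5)(0.95) = -0.625

-0.625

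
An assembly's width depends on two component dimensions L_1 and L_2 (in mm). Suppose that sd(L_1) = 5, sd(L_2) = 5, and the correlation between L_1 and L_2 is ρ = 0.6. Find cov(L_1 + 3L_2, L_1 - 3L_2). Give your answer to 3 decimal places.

-200.000

Var(L_1) = (5)² = 25;  Var(L_2) = (5)² = 25
cov(L_1,L_2) = ρ·sd(L_1)·sd(L_2) = 0.6·5·5 = 15
cov(L_1 + 3L_2, L_1 - 3L_2) = (1)(1)Var(L_1) + (3)(-3)Var(L_2) + [(1)(-3) + (3)(1)]cov(L_1,L_2)
= 1·25 + -9·25 + 0·15 = -200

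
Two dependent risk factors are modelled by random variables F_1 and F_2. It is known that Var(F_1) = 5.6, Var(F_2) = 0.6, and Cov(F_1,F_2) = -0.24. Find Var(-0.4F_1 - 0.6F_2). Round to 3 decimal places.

Var(-0.4F_1 - 0.6F_2) = (-0.4)²·Var(F_1) + (-0.6)²·Var(F_2) + 2·(-0.4)·(-0.6)·Cov(F_1,F_2)
= 0.16·5.6 + 0.36·0.6 + 0.48·-0.24 = 0.9968

0.997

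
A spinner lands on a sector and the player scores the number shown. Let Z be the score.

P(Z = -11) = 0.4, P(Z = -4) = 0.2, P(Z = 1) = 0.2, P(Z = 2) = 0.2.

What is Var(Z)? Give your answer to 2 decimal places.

31.44

E[Z] = (-11)(0.4) + (-4)(0.2) + (1)(0.2) + (2)(0.2) = -4.6
E[Z²] = (-11)²(0.4) + (-4)²(0.2) + (1)²(0.2) + (2)²(0.2) = 52.6
Var(Z) = E[Z²] − (E[Z])² = 52.6 − (-4.6)² = 31.44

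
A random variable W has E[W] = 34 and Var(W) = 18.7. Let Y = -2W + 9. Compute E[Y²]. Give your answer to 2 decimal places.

3555.80

E[-2W + 9] = -2·34 + 9 = -59
Var(-2W + 9) = (-2)²·18.7 = 74.8
E[Y²] = Var(Y) + (E[Y])² = 74.8 + (-59)² = 3555.8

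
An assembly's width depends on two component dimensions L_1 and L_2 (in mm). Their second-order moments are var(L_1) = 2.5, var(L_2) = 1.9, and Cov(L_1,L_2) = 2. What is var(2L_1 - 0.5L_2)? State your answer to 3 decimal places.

var(2L_1 - 0.5L_2) = (2)²·var(L_1) + (-0.5)²·var(L_2) + 2·(2)·(-0.5)·Cov(L_1,L_2)
= 4·2.5 + 0.25·1.9 + -2·2 = 6.475

6.475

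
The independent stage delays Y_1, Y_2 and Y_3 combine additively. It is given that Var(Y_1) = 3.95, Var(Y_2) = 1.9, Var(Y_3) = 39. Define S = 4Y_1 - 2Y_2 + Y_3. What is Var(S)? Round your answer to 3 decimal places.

By independence, Var(S) = (4)²Var(Y_1) + (-2)²Var(Y_2) + (1)²Var(Y_3)
= (4)²·3.95 + (-2)²·1.9 + (1)²·39 = 109.8

109.800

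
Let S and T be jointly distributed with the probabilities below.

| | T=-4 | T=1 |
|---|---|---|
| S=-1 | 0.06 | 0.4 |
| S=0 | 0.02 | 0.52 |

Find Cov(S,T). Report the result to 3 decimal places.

E[S] = -0.46,  E[T] = 0.6
E[ST] = -0.16
Cov(S,T) = E[ST] − E[S]E[T] = -0.16 − (-0.46)(0.6) = 0.116

0.116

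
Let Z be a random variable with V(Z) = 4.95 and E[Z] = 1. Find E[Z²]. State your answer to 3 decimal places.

E[Z²] = V(Z) + (E[Z])² = 4.95 + (1)² = 5.95

5.950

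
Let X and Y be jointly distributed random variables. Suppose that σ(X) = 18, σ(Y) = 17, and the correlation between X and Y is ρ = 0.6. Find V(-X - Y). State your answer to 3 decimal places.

V(X) = (18)² = 324;  V(Y) = (17)² = 289
Cov(X,Y) = ρ·σ(X)·σ(Y) = 0.6·18·17 = 183.6
V(-X - Y) = (-1)²·V(X) + (-1)²·V(Y) + 2·(-1)·(-1)·Cov(X,Y)
= 1·324 + 1·289 + 2·183.6 = 980.2

980.200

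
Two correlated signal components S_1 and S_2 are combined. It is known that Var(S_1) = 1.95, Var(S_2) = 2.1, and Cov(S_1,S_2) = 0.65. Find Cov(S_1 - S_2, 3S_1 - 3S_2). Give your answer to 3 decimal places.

Cov(S_1 - S_2, 3S_1 - 3S_2) = (1)(3)Var(S_1) + (-1)(-3)Var(S_2) + [(1)(-3) + (-1)(3)]Cov(S_1,S_2)
= 3·1.95 + 3·2.1 + -6·0.65 = 8.25

8.250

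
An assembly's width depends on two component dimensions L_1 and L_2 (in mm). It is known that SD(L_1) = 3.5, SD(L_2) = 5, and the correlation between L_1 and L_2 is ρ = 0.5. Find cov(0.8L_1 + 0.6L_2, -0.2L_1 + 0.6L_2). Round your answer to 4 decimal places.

10.1900

Var(L_1) = (3.5)² = 12.25;  Var(L_2) = (5)² = 25
cov(L_1,L_2) = ρ·SD(L_1)·SD(L_2) = 0.5·3.5·5 = 8.75
cov(0.8L_1 + 0.6L_2, -0.2L_1 + 0.6L_2) = (0.8)(-0.2)Var(L_1) + (0.6)(0.6)Var(L_2) + [(0.8)(0.6) + (0.6)(-0.2)]cov(L_1,L_2)
= -0.16·12.25 + 0.36·25 + 0.36·8.75 = 10.19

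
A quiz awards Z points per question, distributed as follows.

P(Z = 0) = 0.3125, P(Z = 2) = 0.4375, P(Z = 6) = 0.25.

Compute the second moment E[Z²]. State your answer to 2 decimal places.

10.75

E[Z²] = (0)²(0.3125) + (2)²(0.4375) + (6)²(0.25) = 10.75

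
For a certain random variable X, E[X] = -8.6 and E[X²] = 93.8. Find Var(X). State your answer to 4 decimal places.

Var(X) = 93.8 − (-8.6)² = 19.84

19.8400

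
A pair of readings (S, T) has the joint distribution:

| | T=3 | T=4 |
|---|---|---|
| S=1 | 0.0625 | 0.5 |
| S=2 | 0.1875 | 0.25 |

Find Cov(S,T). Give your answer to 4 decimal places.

E[S] = 1.4375,  E[T] = 3.75
E[ST] = 5.3125
Cov(S,T) = E[ST] − E[S]E[T] = 5.3125 − (1.4375)(3.75) = -0.078125

-0.0781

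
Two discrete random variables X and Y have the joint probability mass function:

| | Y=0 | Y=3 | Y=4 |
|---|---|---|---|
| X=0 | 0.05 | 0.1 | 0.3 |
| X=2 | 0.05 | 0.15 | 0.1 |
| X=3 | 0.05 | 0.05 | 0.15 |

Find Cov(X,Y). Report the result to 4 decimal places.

E[X] = 1.35,  E[Y] = 3.1
E[XY] = 3.95
Cov(X,Y) = E[XY] − E[X]E[Y] = 3.95 − (1.35)(3.1) = -0.235

-0.2350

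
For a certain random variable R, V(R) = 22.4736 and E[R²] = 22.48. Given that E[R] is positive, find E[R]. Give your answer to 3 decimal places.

0.080

(E[R])² = E[R²] − V(R) = 22.48 − 22.4736 = 0.0064
E[R] = √0.0064 = 0.08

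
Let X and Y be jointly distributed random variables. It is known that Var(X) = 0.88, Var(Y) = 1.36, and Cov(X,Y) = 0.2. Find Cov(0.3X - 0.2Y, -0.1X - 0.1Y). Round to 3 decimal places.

-0.001

Cov(0.3X - 0.2Y, -0.1X - 0.1Y) = (0.3)(-0.1)Var(X) + (-0.2)(-0.1)Var(Y) + [(0.3)(-0.1) + (-0.2)(-0.1)]Cov(X,Y)
= -0.03·0.88 + 0.02·1.36 + -0.01·0.2 = -0.0012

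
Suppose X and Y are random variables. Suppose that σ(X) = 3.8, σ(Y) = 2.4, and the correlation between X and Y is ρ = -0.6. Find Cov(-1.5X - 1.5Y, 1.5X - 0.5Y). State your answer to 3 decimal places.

-19.962

Var(X) = (3.8)² = 14.44;  Var(Y) = (2.4)² = 5.76
Cov(X,Y) = ρ·σ(X)·σ(Y) = -0.6·3.8·2.4 = -5.472
Cov(-1.5X - 1.5Y, 1.5X - 0.5Y) = (-1.5)(1.5)Var(X) + (-1.5)(-0.5)Var(Y) + [(-1.5)(-0.5) + (-1.5)(1.5)]Cov(X,Y)
= -2.25·14.44 + 0.75·5.76 + -1.5·-5.472 = -19.962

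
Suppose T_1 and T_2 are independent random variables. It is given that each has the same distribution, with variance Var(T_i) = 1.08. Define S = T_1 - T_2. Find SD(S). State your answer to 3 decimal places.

1.470

By independence, Var(S) = (1)²Var(T_1) + (-1)²Var(T_2)
= (1)²·1.08 + (-1)²·1.08 = 2.16
SD(S) = √2.16 ≈ 1.470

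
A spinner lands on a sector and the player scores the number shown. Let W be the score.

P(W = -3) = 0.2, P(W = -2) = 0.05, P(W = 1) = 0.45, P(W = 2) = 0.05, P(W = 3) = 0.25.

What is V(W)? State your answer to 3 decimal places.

4.540

E[W] = (-3)(0.2) + (-2)(0.05) + (1)(0.45) + (2)(0.05) + (3)(0.25) = 0.6
E[W²] = (-3)²(0.2) + (-2)²(0.05) + (1)²(0.45) + (2)²(0.05) + (3)²(0.25) = 4.9
V(W) = E[W²] − (E[W])² = 4.9 − (0.6)² = 4.54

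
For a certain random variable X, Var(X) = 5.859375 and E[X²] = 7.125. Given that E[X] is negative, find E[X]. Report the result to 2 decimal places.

(E[X])² = E[X²] − Var(X) = 7.125 − 5.859375 = 1.265625
E[X] = −√1.265625 = -1.125

-1.13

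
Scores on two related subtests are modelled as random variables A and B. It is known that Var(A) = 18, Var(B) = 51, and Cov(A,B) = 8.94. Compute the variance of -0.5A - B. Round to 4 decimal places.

Var(-0.5A - B) = (-0.5)²·Var(A) + (-1)²·Var(B) + 2·(-0.5)·(-1)·Cov(A,B)
= 0.25·18 + 1·51 + 1·8.94 = 64.44

64.4400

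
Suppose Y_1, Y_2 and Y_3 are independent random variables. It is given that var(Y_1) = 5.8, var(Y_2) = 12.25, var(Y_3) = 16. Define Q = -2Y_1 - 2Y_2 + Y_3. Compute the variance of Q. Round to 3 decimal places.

By independence, var(Q) = (-2)²var(Y_1) + (-2)²var(Y_2) + (1)²var(Y_3)
= (-2)²·5.8 + (-2)²·12.25 + (1)²·16 = 88.2

88.200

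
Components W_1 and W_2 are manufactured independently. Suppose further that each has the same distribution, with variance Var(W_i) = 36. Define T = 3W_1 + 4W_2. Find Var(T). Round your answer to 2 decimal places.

By independence, Var(T) = (3)²Var(W_1) + (4)²Var(W_2)
= (3)²·36 + (4)²·36 = 900

900.00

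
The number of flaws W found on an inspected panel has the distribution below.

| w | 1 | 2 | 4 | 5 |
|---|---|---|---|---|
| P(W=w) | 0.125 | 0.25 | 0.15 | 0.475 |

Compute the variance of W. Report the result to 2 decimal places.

E[W] = (1)(0.125) + (2)(0.25) + (4)(0.15) + (5)(0.475) = 3.6
E[W²] = (1)²(0.125) + (2)²(0.25) + (4)²(0.15) + (5)²(0.475) = 15.4
Var(W) = E[W²] − (E[W])² = 15.4 − (3.6)² = 2.44

2.44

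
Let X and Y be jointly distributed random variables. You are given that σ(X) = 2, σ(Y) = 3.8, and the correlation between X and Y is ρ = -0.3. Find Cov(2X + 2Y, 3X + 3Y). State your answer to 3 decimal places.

83.280

V(X) = (2)² = 4;  V(Y) = (3.8)² = 14.44
Cov(X,Y) = ρ·σ(X)·σ(Y) = -0.3·2·3.8 = -2.28
Cov(2X + 2Y, 3X + 3Y) = (2)(3)V(X) + (2)(3)V(Y) + [(2)(3) + (2)(3)]Cov(X,Y)
= 6·4 + 6·14.44 + 12·-2.28 = 83.28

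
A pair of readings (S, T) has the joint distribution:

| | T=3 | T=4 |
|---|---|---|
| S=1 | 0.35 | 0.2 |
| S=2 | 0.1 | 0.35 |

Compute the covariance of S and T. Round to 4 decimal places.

0.1025

E[S] = 1.45,  E[T] = 3.55
E[ST] = 5.25
cov(S,T) = E[ST] − E[S]E[T] = 5.25 − (1.45)(3.55) = 0.1025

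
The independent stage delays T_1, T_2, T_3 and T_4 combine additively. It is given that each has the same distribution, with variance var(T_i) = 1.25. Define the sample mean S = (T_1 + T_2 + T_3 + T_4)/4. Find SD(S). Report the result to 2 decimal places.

By independence, var(S) = (0.25)²var(T_1) + (0.25)²var(T_2) + (0.25)²var(T_3) + (0.25)²var(T_4)
= (0.25)²·1.25 + (0.25)²·1.25 + (0.25)²·1.25 + (0.25)²·1.25 = 0.3125
SD(S) = √0.3125 ≈ 0.56

0.56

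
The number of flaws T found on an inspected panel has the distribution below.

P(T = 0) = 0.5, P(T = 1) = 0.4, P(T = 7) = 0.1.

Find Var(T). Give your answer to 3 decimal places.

4.090

E[T] = (0)(0.5) + (1)(0.4) + (7)(0.1) = 1.1
E[T²] = (0)²(0.5) + (1)²(0.4) + (7)²(0.1) = 5.3
Var(T) = E[T²] − (E[T])² = 5.3 − (1.1)² = 4.09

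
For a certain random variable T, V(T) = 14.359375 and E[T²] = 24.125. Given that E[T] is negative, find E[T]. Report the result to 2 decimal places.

(E[T])² = E[T²] − V(T) = 24.125 − 14.359375 = 9.765625
E[T] = −√9.765625 = -3.125

-3.13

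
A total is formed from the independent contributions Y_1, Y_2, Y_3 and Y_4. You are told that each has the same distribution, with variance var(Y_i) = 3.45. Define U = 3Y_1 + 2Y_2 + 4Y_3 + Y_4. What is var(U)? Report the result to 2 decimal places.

103.50

By independence, var(U) = (3)²var(Y_1) + (2)²var(Y_2) + (4)²var(Y_3) + (1)²var(Y_4)
= (3)²·3.45 + (2)²·3.45 + (4)²·3.45 + (1)²·3.45 = 103.5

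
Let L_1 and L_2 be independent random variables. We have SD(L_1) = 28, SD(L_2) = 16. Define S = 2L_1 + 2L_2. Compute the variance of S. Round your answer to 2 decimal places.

4160.00

var(L_1) = 784, var(L_2) = 256
By independence, var(S) = (2)²var(L_1) + (2)²var(L_2)
= (2)²·784 + (2)²·256 = 4160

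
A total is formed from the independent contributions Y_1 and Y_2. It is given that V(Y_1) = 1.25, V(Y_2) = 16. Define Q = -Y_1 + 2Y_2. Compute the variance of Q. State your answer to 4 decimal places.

65.2500

By independence, V(Q) = (-1)²V(Y_1) + (2)²V(Y_2)
= (-1)²·1.25 + (2)²·16 = 65.25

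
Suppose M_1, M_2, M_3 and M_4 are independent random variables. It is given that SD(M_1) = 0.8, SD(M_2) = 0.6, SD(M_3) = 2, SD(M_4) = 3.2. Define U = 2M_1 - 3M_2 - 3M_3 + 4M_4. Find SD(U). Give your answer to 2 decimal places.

Var(M_1) = 0.64, Var(M_2) = 0.36, Var(M_3) = 4, Var(M_4) = 10.24
By independence, Var(U) = (2)²Var(M_1) + (-3)²Var(M_2) + (-3)²Var(M_3) + (4)²Var(M_4)
= (2)²·0.64 + (-3)²·0.36 + (-3)²·4 + (4)²·10.24 = 205.64
SD(U) = √205.64 ≈ 14.34

14.34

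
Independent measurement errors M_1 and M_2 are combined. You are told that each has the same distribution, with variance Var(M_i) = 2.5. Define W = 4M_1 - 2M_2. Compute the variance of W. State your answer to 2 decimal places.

By independence, Var(W) = (4)²Var(M_1) + (-2)²Var(M_2)
= (4)²·2.5 + (-2)²·2.5 = 50

50.00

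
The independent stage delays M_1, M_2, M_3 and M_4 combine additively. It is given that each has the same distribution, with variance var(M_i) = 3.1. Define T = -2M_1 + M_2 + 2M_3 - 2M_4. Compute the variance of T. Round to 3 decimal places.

By independence, var(T) = (-2)²var(M_1) + (1)²var(M_2) + (2)²var(M_3) + (-2)²var(M_4)
= (-2)²·3.1 + (1)²·3.1 + (2)²·3.1 + (-2)²·3.1 = 40.3

40.300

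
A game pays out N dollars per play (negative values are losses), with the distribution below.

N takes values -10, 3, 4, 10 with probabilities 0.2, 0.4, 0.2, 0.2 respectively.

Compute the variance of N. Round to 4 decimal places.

E[N] = (-10)(0.2) + (3)(0.4) + (4)(0.2) + (10)(0.2) = 2
E[N²] = (-10)²(0.2) + (3)²(0.4) + (4)²(0.2) + (10)²(0.2) = 46.8
V(N) = E[N²] − (E[N])² = 46.8 − (2)² = 42.8

42.8000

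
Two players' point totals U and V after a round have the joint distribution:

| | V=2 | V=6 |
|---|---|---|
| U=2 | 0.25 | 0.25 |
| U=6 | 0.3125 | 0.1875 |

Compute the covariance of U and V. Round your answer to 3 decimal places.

-0.500

E[U] = 4,  E[V] = 3.75
E[UV] = 14.5
Cov(U,V) = E[UV] − E[U]E[V] = 14.5 − (4)(3.75) = -0.5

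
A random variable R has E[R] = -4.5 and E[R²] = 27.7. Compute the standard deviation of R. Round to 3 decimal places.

2.729

var(R) = 27.7 − (-4.5)² = 7.45
σ(R) = √7.45 ≈ 2.729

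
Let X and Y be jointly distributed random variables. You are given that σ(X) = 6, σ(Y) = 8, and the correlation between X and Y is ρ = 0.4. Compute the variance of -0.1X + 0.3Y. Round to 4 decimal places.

4.9680

V(X) = (6)² = 36;  V(Y) = (8)² = 64
Cov(X,Y) = ρ·σ(X)·σ(Y) = 0.4·6·8 = 19.2
V(-0.1X + 0.3Y) = (-0.1)²·V(X) + (0.3)²·V(Y) + 2·(-0.1)·(0.3)·Cov(X,Y)
= 0.01·36 + 0.09·64 + -0.06·19.2 = 4.968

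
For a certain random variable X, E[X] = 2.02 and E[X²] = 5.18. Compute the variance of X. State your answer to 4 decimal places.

Var(X) = 5.18 − (2.02)² = 1.0996

1.0996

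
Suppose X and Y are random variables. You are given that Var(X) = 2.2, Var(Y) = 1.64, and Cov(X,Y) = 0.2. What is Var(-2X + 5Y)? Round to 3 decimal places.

45.800

Var(-2X + 5Y) = (-2)²·Var(X) + (5)²·Var(Y) + 2·(-2)·(5)·Cov(X,Y)
= 4·2.2 + 25·1.64 + -20·0.2 = 45.8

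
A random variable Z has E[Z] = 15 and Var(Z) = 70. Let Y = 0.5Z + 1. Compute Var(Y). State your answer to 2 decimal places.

Var(0.5Z + 1) = (0.5)²·Var(Z) = 0.25·70 = 17.5

17.50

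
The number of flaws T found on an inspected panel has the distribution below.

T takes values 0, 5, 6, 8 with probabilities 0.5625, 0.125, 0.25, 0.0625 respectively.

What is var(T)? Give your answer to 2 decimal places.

E[T] = (0)(0.5625) + (5)(0.125) + (6)(0.25) + (8)(0.0625) = 2.625
E[T²] = (0)²(0.5625) + (5)²(0.125) + (6)²(0.25) + (8)²(0.0625) = 16.125
var(T) = E[T²] − (E[T])² = 16.125 − (2.625)² = 9.234375

9.23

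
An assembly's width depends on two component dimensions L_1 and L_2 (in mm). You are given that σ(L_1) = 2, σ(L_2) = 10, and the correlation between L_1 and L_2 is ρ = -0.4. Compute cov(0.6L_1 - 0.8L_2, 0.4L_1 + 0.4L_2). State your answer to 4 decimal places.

-30.4000

V(L_1) = (2)² = 4;  V(L_2) = (10)² = 100
cov(L_1,L_2) = ρ·σ(L_1)·σ(L_2) = -0.4·2·10 = -8
cov(0.6L_1 - 0.8L_2, 0.4L_1 + 0.4L_2) = (0.6)(0.4)V(L_1) + (-0.8)(0.4)V(L_2) + [(0.6)(0.4) + (-0.8)(0.4)]cov(L_1,L_2)
= 0.24·4 + -0.32·100 + -0.08·-8 = -30.4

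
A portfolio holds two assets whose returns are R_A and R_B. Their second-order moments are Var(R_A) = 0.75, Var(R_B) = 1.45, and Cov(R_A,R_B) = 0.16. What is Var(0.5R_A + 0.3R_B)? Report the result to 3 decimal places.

0.366

Var(0.5R_A + 0.3R_B) = (0.5)²·Var(R_A) + (0.3)²·Var(R_B) + 2·(0.5)·(0.3)·Cov(R_A,R_B)
= 0.25·0.75 + 0.09·1.45 + 0.3·0.16 = 0.366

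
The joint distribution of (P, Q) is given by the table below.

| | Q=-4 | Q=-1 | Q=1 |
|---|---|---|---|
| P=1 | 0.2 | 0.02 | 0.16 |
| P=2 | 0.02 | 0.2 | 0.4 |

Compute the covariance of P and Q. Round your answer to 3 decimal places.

E[P] = 1.62,  E[Q] = -0.54
E[PQ] = -0.42
Cov(P,Q) = E[PQ] − E[P]E[Q] = -0.42 − (1.62)(-0.54) = 0.4548

0.455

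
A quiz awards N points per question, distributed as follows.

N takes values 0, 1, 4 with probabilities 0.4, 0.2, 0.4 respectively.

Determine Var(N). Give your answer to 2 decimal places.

E[N] = (0)(0.4) + (1)(0.2) + (4)(0.4) = 1.8
E[N²] = (0)²(0.4) + (1)²(0.2) + (4)²(0.4) = 6.6
Var(N) = E[N²] − (E[N])² = 6.6 − (1.8)² = 3.36

3.36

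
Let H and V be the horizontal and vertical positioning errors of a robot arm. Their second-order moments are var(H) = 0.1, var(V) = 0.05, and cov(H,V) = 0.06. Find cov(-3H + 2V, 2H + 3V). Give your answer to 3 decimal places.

-0.600

cov(-3H + 2V, 2H + 3V) = (-3)(2)var(H) + (2)(3)var(V) + [(-3)(3) + (2)(2)]cov(H,V)
= -6·0.1 + 6·0.05 + -5·0.06 = -0.6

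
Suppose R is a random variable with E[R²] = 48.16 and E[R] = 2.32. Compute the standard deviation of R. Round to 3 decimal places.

6.540

V(R) = 48.16 − (2.32)² = 42.7776
SD(R) = √42.7776 ≈ 6.540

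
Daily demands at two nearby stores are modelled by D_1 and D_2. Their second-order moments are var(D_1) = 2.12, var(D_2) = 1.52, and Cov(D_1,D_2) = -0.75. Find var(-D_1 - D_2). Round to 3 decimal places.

var(-D_1 - D_2) = (-1)²·var(D_1) + (-1)²·var(D_2) + 2·(-1)·(-1)·Cov(D_1,D_2)
= 1·2.12 + 1·1.52 + 2·-0.75 = 2.14

2.140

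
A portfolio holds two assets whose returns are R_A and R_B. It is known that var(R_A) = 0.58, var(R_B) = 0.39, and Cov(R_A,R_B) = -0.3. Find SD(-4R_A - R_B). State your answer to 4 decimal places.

2.6963

var(-4R_A - R_B) = (-4)²·var(R_A) + (-1)²·var(R_B) + 2·(-4)·(-1)·Cov(R_A,R_B)
= 16·0.58 + 1·0.39 + 8·-0.3 = 7.27
SD(-4R_A - R_B) = √7.27 ≈ 2.6963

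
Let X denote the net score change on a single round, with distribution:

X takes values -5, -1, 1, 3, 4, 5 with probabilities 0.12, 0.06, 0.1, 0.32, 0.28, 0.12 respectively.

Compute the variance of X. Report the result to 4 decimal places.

E[X] = (-5)(0.12) + (-1)(0.06) + (1)(0.1) + (3)(0.32) + (4)(0.28) + (5)(0.12) = 2.12
E[X²] = (-5)²(0.12) + (-1)²(0.06) + (1)²(0.1) + (3)²(0.32) + (4)²(0.28) + (5)²(0.12) = 13.52
Var(X) = E[X²] − (E[X])² = 13.52 − (2.12)² = 9.0256

9.0256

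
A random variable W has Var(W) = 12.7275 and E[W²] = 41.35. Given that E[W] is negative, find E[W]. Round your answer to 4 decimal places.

(E[W])² = E[W²] − Var(W) = 41.35 − 12.7275 = 28.6225
E[W] = −√28.6225 = -5.35

-5.3500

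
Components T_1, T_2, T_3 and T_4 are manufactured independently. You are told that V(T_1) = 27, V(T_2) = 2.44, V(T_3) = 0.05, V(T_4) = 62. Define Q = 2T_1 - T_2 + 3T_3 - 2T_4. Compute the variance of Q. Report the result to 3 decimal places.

By independence, V(Q) = (2)²V(T_1) + (-1)²V(T_2) + (3)²V(T_3) + (-2)²V(T_4)
= (2)²·27 + (-1)²·2.44 + (3)²·0.05 + (-2)²·62 = 358.89

358.890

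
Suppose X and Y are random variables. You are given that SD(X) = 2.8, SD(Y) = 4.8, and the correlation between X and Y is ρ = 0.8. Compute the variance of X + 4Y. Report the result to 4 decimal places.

462.4960

Var(X) = (2.8)² = 7.84;  Var(Y) = (4.8)² = 23.04
Cov(X,Y) = ρ·SD(X)·SD(Y) = 0.8·2.8·4.8 = 10.752
Var(X + 4Y) = (1)²·Var(X) + (4)²·Var(Y) + 2·(1)·(4)·Cov(X,Y)
= 1·7.84 + 16·23.04 + 8·10.752 = 462.496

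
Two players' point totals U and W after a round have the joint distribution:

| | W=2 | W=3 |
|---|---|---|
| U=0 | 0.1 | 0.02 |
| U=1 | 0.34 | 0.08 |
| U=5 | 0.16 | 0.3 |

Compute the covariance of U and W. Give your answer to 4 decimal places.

E[U] = 2.72,  E[W] = 2.4
E[UW] = 7.02
Cov(U,W) = E[UW] − E[U]E[W] = 7.02 − (2.72)(2.4) = 0.492

0.4920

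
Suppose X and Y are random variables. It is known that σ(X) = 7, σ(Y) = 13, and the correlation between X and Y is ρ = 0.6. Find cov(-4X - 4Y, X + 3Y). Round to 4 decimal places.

-3097.6000

Var(X) = (7)² = 49;  Var(Y) = (13)² = 169
cov(X,Y) = ρ·σ(X)·σ(Y) = 0.6·7·13 = 54.6
cov(-4X - 4Y, X + 3Y) = (-4)(1)Var(X) + (-4)(3)Var(Y) + [(-4)(3) + (-4)(1)]cov(X,Y)
= -4·49 + -12·169 + -16·54.6 = -3097.6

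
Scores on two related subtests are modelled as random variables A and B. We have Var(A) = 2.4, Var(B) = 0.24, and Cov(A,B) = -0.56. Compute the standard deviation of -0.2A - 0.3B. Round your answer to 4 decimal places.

0.2245

Var(-0.2A - 0.3B) = (-0.2)²·Var(A) + (-0.3)²·Var(B) + 2·(-0.2)·(-0.3)·Cov(A,B)
= 0.04·2.4 + 0.09·0.24 + 0.12·-0.56 = 0.0504
SD(-0.2A - 0.3B) = √0.0504 ≈ 0.2245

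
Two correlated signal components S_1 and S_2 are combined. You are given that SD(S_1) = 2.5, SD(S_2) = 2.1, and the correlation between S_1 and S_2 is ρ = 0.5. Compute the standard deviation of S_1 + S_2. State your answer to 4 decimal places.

3.9887

Var(S_1) = (2.5)² = 6.25;  Var(S_2) = (2.1)² = 4.41
Cov(S_1,S_2) = ρ·SD(S_1)·SD(S_2) = 0.5·2.5·2.1 = 2.625
Var(S_1 + S_2) = (1)²·Var(S_1) + (1)²·Var(S_2) + 2·(1)·(1)·Cov(S_1,S_2)
= 1·6.25 + 1·4.41 + 2·2.625 = 15.91
SD(S_1 + S_2) = √15.91 ≈ 3.9887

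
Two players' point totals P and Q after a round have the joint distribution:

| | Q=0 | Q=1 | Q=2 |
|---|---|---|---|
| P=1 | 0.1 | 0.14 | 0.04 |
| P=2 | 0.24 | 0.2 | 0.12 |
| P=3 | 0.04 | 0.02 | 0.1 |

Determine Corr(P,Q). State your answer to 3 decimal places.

0.205

E[P] = 1.88,  E[Q] = 0.88
E[PQ] = 1.76
Cov(P,Q) = E[PQ] − E[P]E[Q] = 1.76 − (1.88)(0.88) = 0.1056
var(P) = 0.4256,  var(Q) = 0.6256
ρ = 0.1056 / √(0.4256·0.6256) ≈ 0.205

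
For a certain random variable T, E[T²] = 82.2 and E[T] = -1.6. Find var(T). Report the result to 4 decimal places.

var(T) = 82.2 − (-1.6)² = 79.64

79.6400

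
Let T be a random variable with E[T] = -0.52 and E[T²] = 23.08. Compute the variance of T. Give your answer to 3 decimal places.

var(T) = 23.08 − (-0.52)² = 22.8096

22.810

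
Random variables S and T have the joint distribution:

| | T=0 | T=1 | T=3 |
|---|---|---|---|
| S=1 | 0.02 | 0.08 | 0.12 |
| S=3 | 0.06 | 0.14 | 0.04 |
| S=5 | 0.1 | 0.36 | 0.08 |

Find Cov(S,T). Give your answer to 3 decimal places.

E[S] = 3.64,  E[T] = 1.3
E[ST] = 4.22
Cov(S,T) = E[ST] − E[S]E[T] = 4.22 − (3.64)(1.3) = -0.512

-0.512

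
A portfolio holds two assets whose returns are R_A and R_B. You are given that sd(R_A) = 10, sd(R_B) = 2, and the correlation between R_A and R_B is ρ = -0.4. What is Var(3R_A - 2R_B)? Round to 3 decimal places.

1012.000

Var(R_A) = (10)² = 100;  Var(R_B) = (2)² = 4
Cov(R_A,R_B) = ρ·sd(R_A)·sd(R_B) = -0.4·10·2 = -8
Var(3R_A - 2R_B) = (3)²·Var(R_A) + (-2)²·Var(R_B) + 2·(3)·(-2)·Cov(R_A,R_B)
= 9·100 + 4·4 + -12·-8 = 1012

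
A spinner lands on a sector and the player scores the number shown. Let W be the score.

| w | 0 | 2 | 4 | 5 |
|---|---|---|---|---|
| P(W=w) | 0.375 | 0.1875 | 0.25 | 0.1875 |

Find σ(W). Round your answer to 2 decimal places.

2.02

E[W] = (0)(0.375) + (2)(0.1875) + (4)(0.25) + (5)(0.1875) = 2.3125
E[W²] = (0)²(0.375) + (2)²(0.1875) + (4)²(0.25) + (5)²(0.1875) = 9.4375
Var(W) = E[W²] − (E[W])² = 9.4375 − (2.3125)² = 4.08984375
σ(W) = √4.08984375 ≈ 2.02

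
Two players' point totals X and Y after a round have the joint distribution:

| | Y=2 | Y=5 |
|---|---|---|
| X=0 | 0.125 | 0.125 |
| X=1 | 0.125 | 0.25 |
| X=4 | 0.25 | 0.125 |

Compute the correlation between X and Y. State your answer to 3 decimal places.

E[X] = 1.875,  E[Y] = 3.5
E[XY] = 6
Cov(X,Y) = E[XY] − E[X]E[Y] = 6 − (1.875)(3.5) = -0.5625
Var(X) = 2.859375,  Var(Y) = 2.25
ρ = -0.5625 / √(2.859375·2.25) ≈ -0.222

-0.222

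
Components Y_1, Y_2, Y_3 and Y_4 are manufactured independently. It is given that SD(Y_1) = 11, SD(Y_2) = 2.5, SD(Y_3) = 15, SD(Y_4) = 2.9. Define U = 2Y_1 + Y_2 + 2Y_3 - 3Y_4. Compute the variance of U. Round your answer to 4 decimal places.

1465.9400

var(Y_1) = 121, var(Y_2) = 6.25, var(Y_3) = 225, var(Y_4) = 8.41
By independence, var(U) = (2)²var(Y_1) + (1)²var(Y_2) + (2)²var(Y_3) + (-3)²var(Y_4)
= (2)²·121 + (1)²·6.25 + (2)²·225 + (-3)²·8.41 = 1465.94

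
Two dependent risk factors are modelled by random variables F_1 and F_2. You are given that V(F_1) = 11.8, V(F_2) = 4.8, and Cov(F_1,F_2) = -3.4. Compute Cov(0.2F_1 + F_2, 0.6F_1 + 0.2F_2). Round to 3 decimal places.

Cov(0.2F_1 + F_2, 0.6F_1 + 0.2F_2) = (0.2)(0.6)V(F_1) + (1)(0.2)V(F_2) + [(0.2)(0.2) + (1)(0.6)]Cov(F_1,F_2)
= 0.12·11.8 + 0.2·4.8 + 0.64·-3.4 = 0.2

0.200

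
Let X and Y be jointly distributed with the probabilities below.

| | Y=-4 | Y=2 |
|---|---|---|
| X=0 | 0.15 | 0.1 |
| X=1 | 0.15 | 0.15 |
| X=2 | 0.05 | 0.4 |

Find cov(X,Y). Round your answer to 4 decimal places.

E[X] = 1.2,  E[Y] = -0.1
E[XY] = 0.9
cov(X,Y) = E[XY] − E[X]E[Y] = 0.9 − (1.2)(-0.1) = 1.02

1.0200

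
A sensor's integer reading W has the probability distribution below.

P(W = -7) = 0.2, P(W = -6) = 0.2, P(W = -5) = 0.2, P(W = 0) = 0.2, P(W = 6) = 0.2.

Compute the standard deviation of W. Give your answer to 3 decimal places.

4.841

E[W] = (-7)(0.2) + (-6)(0.2) + (-5)(0.2) + (0)(0.2) + (6)(0.2) = -2.4
E[W²] = (-7)²(0.2) + (-6)²(0.2) + (-5)²(0.2) + (0)²(0.2) + (6)²(0.2) = 29.2
Var(W) = E[W²] − (E[W])² = 29.2 − (-2.4)² = 23.44
SD(W) = √23.44 ≈ 4.841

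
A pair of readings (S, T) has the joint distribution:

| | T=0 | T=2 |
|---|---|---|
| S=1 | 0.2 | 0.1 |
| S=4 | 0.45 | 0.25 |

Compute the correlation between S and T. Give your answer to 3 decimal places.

0.023

E[S] = 3.1,  E[T] = 0.7
E[ST] = 2.2
Cov(S,T) = E[ST] − E[S]E[T] = 2.2 − (3.1)(0.7) = 0.03
Var(S) = 1.89,  Var(T) = 0.91
ρ = 0.03 / √(1.89·0.91) ≈ 0.023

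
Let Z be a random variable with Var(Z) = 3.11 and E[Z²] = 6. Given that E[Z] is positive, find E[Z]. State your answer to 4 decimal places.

(E[Z])² = E[Z²] − Var(Z) = 6 − 3.11 = 2.89
E[Z] = √2.89 = 1.7

1.7000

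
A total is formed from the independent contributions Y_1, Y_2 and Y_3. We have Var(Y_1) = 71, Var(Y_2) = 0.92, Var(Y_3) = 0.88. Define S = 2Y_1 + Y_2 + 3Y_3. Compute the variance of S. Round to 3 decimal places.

By independence, Var(S) = (2)²Var(Y_1) + (1)²Var(Y_2) + (3)²Var(Y_3)
= (2)²·71 + (1)²·0.92 + (3)²·0.88 = 292.84

292.840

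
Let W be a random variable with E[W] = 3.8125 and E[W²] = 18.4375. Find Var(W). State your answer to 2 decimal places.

Var(W) = 18.4375 − (3.8125)² = 3.90234375

3.90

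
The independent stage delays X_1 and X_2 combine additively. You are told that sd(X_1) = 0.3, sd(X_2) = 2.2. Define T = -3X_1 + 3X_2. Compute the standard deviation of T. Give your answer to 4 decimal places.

6.6611

V(X_1) = 0.09, V(X_2) = 4.84
By independence, V(T) = (-3)²V(X_1) + (3)²V(X_2)
= (-3)²·0.09 + (3)²·4.84 = 44.37
sd(T) = √44.37 ≈ 6.6611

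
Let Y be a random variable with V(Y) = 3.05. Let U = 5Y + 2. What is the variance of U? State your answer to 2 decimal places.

76.25

V(5Y + 2) = (5)²·V(Y) = 25·3.05 = 76.25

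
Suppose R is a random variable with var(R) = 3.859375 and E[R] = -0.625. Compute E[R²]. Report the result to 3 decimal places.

E[R²] = var(R) + (E[R])² = 3.859375 + (-0.625)² = 4.25

4.250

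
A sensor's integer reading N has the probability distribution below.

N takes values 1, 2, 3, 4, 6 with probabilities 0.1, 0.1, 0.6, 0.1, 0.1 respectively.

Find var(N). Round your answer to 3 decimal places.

1.490

E[N] = (1)(0.1) + (2)(0.1) + (3)(0.6) + (4)(0.1) + (6)(0.1) = 3.1
E[N²] = (1)²(0.1) + (2)²(0.1) + (3)²(0.6) + (4)²(0.1) + (6)²(0.1) = 11.1
var(N) = E[N²] − (E[N])² = 11.1 − (3.1)² = 1.49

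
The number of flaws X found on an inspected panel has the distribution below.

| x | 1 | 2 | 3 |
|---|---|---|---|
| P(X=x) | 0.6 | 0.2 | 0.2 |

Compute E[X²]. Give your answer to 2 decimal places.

3.20

E[X²] = (1)²(0.6) + (2)²(0.2) + (3)²(0.2) = 3.2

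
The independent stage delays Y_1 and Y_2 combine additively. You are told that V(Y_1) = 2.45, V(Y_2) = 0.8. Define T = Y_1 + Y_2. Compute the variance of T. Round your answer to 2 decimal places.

By independence, V(T) = (1)²V(Y_1) + (1)²V(Y_2)
= (1)²·2.45 + (1)²·0.8 = 3.25

3.25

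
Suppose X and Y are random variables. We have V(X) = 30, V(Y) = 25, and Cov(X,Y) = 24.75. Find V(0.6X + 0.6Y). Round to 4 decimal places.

V(0.6X + 0.6Y) = (0.6)²·V(X) + (0.6)²·V(Y) + 2·(0.6)·(0.6)·Cov(X,Y)
= 0.36·30 + 0.36·25 + 0.72·24.75 = 37.62

37.6200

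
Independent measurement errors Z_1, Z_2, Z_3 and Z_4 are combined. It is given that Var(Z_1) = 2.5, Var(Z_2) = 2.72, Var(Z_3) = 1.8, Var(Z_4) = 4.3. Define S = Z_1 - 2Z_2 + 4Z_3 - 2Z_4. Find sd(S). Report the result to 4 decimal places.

7.7058

By independence, Var(S) = (1)²Var(Z_1) + (-2)²Var(Z_2) + (4)²Var(Z_3) + (-2)²Var(Z_4)
= (1)²·2.5 + (-2)²·2.72 + (4)²·1.8 + (-2)²·4.3 = 59.38
sd(S) = √59.38 ≈ 7.7058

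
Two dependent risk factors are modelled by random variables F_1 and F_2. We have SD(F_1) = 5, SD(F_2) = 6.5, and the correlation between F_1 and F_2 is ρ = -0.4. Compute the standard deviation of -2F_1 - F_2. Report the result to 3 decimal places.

Var(F_1) = (5)² = 25;  Var(F_2) = (6.5)² = 42.25
cov(F_1,F_2) = ρ·SD(F_1)·SD(F_2) = -0.4·5·6.5 = -13
Var(-2F_1 - F_2) = (-2)²·Var(F_1) + (-1)²·Var(F_2) + 2·(-2)·(-1)·cov(F_1,F_2)
= 4·25 + 1·42.25 + 4·-13 = 90.25
SD(-2F_1 - F_2) = √90.25 ≈ 9.500

9.500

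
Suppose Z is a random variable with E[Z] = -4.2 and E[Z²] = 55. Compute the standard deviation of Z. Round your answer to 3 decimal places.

Var(Z) = 55 − (-4.2)² = 37.36
sd(Z) = √37.36 ≈ 6.112

6.112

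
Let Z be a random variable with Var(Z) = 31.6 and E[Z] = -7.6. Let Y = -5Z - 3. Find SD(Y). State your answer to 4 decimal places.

Var(-5Z - 3) = (-5)²·31.6 = 790
SD(Y) = √790 ≈ 28.1069

28.1069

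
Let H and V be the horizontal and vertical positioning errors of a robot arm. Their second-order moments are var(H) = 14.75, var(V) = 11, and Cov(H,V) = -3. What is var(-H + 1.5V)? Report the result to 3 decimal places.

48.500

var(-H + 1.5V) = (-1)²·var(H) + (1.5)²·var(V) + 2·(-1)·(1.5)·Cov(H,V)
= 1·14.75 + 2.25·11 + -3·-3 = 48.5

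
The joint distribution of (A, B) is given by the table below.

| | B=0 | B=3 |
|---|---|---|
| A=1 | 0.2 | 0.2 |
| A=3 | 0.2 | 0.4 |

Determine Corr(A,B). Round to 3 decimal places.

0.167

E[A] = 2.2,  E[B] = 1.8
E[AB] = 4.2
cov(A,B) = E[AB] − E[A]E[B] = 4.2 − (2.2)(1.8) = 0.24
V(A) = 0.96,  V(B) = 2.16
ρ = 0.24 / √(0.96·2.16) ≈ 0.167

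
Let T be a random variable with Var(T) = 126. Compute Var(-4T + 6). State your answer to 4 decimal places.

2016.0000

Var(-4T + 6) = (-4)²·Var(T) = 16·126 = 2016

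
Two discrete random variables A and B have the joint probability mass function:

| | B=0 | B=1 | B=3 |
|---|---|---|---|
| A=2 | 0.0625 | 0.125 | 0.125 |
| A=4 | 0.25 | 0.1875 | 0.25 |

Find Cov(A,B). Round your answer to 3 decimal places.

E[A] = 3.375,  E[B] = 1.4375
E[AB] = 4.75
Cov(A,B) = E[AB] − E[A]E[B] = 4.75 − (3.375)(1.4375) = -0.1015625

-0.102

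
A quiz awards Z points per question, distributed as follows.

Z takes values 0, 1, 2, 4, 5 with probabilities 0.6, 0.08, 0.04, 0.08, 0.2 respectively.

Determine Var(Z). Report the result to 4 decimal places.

E[Z] = (0)(0.6) + (1)(0.08) + (2)(0.04) + (4)(0.08) + (5)(0.2) = 1.48
E[Z²] = (0)²(0.6) + (1)²(0.08) + (2)²(0.04) + (4)²(0.08) + (5)²(0.2) = 6.52
Var(Z) = E[Z²] − (E[Z])² = 6.52 − (1.48)² = 4.3296

4.3296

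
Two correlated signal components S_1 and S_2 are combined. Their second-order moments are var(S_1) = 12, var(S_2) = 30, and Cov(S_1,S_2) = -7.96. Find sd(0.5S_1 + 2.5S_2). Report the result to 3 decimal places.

var(0.5S_1 + 2.5S_2) = (0.5)²·var(S_1) + (2.5)²·var(S_2) + 2·(0.5)·(2.5)·Cov(S_1,S_2)
= 0.25·12 + 6.25·30 + 2.5·-7.96 = 170.6
sd(0.5S_1 + 2.5S_2) = √170.6 ≈ 13.061

13.061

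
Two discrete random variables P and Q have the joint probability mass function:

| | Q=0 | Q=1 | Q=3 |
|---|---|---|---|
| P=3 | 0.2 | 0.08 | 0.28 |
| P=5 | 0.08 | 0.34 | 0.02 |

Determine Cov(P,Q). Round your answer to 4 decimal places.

E[P] = 3.88,  E[Q] = 1.32
E[PQ] = 4.76
Cov(P,Q) = E[PQ] − E[P]E[Q] = 4.76 − (3.88)(1.32) = -0.3616

-0.3616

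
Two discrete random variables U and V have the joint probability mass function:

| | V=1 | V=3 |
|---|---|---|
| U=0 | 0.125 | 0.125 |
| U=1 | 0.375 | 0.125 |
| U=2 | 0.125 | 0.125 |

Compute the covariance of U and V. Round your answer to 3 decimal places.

0.000

E[U] = 1,  E[V] = 1.75
E[UV] = 1.75
Cov(U,V) = E[UV] − E[U]E[V] = 1.75 − (1)(1.75) = 0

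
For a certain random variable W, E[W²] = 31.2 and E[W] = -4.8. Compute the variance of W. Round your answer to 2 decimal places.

8.16

V(W) = 31.2 − (-4.8)² = 8.16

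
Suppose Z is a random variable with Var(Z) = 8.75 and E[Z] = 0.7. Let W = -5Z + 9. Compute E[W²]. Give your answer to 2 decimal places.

E[-5Z + 9] = -5·0.7 + 9 = 5.5
Var(-5Z + 9) = (-5)²·8.75 = 218.75
E[W²] = Var(W) + (E[W])² = 218.75 + (5.5)² = 249

249.00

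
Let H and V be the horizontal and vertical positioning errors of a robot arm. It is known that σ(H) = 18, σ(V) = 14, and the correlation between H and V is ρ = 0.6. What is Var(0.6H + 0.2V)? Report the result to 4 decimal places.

Var(H) = (18)² = 324;  Var(V) = (14)² = 196
Cov(H,V) = ρ·σ(H)·σ(V) = 0.6·18·14 = 151.2
Var(0.6H + 0.2V) = (0.6)²·Var(H) + (0.2)²·Var(V) + 2·(0.6)·(0.2)·Cov(H,V)
= 0.36·324 + 0.04·196 + 0.24·151.2 = 160.768

160.7680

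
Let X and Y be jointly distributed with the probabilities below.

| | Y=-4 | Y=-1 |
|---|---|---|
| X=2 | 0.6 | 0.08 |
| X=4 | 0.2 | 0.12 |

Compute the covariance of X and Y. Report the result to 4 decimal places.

E[X] = 2.64,  E[Y] = -3.4
E[XY] = -8.64
Cov(X,Y) = E[XY] − E[X]E[Y] = -8.64 − (2.64)(-3.4) = 0.336

0.3360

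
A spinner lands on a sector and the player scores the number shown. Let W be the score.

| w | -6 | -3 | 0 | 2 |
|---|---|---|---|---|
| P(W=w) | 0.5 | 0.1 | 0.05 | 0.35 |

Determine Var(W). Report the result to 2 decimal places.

E[W] = (-6)(0.5) + (-3)(0.1) + (0)(0.05) + (2)(0.35) = -2.6
E[W²] = (-6)²(0.5) + (-3)²(0.1) + (0)²(0.05) + (2)²(0.35) = 20.3
Var(W) = E[W²] − (E[W])² = 20.3 − (-2.6)² = 13.54

13.54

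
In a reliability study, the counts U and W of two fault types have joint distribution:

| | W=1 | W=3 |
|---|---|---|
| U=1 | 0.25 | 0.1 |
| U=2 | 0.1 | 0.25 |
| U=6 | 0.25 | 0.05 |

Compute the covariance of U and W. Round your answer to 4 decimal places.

E[U] = 2.85,  E[W] = 1.8
E[UW] = 4.65
Cov(U,W) = E[UW] − E[U]E[W] = 4.65 − (2.85)(1.8) = -0.48

-0.4800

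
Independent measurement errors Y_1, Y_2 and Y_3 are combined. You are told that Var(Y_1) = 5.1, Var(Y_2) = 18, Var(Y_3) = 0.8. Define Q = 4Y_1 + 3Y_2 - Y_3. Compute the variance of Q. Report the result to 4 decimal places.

244.4000

By independence, Var(Q) = (4)²Var(Y_1) + (3)²Var(Y_2) + (-1)²Var(Y_3)
= (4)²·5.1 + (3)²·18 + (-1)²·0.8 = 244.4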